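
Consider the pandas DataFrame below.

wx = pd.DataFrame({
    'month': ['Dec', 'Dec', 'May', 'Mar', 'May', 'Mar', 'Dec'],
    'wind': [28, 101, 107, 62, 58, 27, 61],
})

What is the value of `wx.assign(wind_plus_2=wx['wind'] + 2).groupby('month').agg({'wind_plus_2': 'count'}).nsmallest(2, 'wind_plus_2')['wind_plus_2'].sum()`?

4

add column wind_plus_2 = wx['wind'] + 2:
  month  wind  wind_plus_2
0   Dec    28           30
1   Dec   101          103
2   May   107          109
3   Mar    62           64
4   May    58           60
5   Mar    27           29
6   Dec    61           63
group by month, count of wind_plus_2:
       wind_plus_2
month             
Dec              3
Mar              2
May              2
take 2 rows with smallest wind_plus_2:
       wind_plus_2
month             
Mar              2
May              2
Hence 4.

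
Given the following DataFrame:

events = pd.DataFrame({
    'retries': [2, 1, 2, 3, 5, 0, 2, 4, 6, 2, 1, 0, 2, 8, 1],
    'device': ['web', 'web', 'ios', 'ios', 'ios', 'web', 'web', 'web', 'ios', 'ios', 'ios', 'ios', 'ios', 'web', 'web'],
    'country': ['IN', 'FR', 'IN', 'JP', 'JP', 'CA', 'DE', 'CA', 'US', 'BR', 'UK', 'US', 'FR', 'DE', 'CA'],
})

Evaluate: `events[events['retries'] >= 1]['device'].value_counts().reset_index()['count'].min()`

filter rows where retries >= 1:
    retries device country
0         2    web      IN
1         1    web      FR
2         2    ios      IN
3         3    ios      JP
4         5    ios      JP
6         2    web      DE
7         4    web      CA
8         6    ios      US
9         2    ios      BR
10        1    ios      UK
12        2    ios      FR
13        8    web      DE
14        1    web      CA
value_counts of device:
device
ios    7
web    6
Name: count, dtype: int64
reset_index():
  device  count
0    ios      7
1    web      6

6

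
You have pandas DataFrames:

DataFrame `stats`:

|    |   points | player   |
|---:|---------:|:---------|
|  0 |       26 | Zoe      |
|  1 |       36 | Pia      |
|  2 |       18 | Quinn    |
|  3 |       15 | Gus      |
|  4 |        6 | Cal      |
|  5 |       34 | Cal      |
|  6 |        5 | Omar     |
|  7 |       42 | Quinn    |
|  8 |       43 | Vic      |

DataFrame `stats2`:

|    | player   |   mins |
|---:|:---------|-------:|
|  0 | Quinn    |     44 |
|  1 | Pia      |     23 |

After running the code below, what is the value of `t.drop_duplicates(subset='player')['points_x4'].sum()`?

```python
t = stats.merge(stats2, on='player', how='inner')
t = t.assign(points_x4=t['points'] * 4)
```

merge on 'player' (how='inner') → 3 rows:
   points player  mins
0      36    Pia    23
1      18  Quinn    44
2      42  Quinn    44
add column points_x4 = t['points'] * 4:
   points player  mins  points_x4
0      36    Pia    23        144
1      18  Quinn    44         72
2      42  Quinn    44        168
drop duplicate player (keep=first):
   points player  mins  points_x4
0      36    Pia    23        144
1      18  Quinn    44         72
The sum of column 'points_x4' is 216.

216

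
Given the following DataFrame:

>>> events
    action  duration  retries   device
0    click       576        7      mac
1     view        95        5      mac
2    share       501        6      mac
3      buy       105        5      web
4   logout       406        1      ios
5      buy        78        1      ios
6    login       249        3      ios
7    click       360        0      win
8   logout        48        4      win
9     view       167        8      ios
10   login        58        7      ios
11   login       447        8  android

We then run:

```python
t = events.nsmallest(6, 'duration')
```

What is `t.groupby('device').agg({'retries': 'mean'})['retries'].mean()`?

take 6 rows with smallest duration:
    action  duration  retries device
8   logout        48        4    win
10   login        58        7    ios
5      buy        78        1    ios
1     view        95        5    mac
3      buy       105        5    web
9     view       167        8    ios
group by device, mean of retries:
         retries
device          
ios     5.333333
mac     5.000000
web     5.000000
win     4.000000
Finally, mean of column 'retries' = 4.83333333333.

4.83333333333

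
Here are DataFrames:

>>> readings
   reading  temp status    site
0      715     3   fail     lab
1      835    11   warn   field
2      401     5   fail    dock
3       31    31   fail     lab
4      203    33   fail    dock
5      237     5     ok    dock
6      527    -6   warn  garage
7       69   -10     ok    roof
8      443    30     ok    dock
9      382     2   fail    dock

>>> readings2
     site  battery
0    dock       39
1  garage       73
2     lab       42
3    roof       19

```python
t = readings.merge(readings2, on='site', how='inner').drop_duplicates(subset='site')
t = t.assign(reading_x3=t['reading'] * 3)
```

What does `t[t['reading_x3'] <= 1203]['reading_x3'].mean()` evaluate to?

705.0

merge on 'site' (how='inner') → 9 rows:
   reading  temp status    site  battery
0      715     3   fail     lab       42
1      401     5   fail    dock       39
2       31    31   fail     lab       42
3      203    33   fail    dock       39
4      237     5     ok    dock       39
5      527    -6   warn  garage       73
6       69   -10     ok    roof       19
7      443    30     ok    dock       39
8      382     2   fail    dock       39
drop duplicate site (keep=first):
   reading  temp status    site  battery
0      715     3   fail     lab       42
1      401     5   fail    dock       39
5      527    -6   warn  garage       73
6       69   -10     ok    roof       19
add column reading_x3 = t['reading'] * 3:
   reading  temp status    site  battery  reading_x3
0      715     3   fail     lab       42        2145
1      401     5   fail    dock       39        1203
5      527    -6   warn  garage       73        1581
6       69   -10     ok    roof       19         207
filter rows where reading_x3 <= 1203:
   reading  temp status  site  battery  reading_x3
1      401     5   fail  dock       39        1203
6       69   -10     ok  roof       19         207
Reading off the mean of column 'reading_x3', we get 705.0.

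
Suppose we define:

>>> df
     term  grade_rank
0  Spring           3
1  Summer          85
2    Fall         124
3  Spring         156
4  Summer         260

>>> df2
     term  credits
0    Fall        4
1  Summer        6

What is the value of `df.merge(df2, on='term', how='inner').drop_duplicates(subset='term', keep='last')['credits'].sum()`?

10

merge on 'term' (how='inner') → 3 rows:
     term  grade_rank  credits
0  Summer          85        6
1    Fall         124        4
2  Summer         260        6
drop duplicate term (keep=last):
     term  grade_rank  credits
1    Fall         124        4
2  Summer         260        6
So sum() = 10.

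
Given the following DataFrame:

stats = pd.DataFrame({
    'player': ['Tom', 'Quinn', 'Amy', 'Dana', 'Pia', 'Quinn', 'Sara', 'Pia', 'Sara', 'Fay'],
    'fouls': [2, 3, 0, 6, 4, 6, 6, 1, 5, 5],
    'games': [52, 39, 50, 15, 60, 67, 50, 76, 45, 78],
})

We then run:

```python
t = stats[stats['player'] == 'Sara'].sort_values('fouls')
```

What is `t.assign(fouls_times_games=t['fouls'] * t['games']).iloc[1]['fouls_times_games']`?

300

filter rows where player == 'Sara':
  player  fouls  games
6   Sara      6     50
8   Sara      5     45
sort by fouls:
  player  fouls  games
8   Sara      5     45
6   Sara      6     50
add column fouls_times_games = t['fouls'] * t['games']:
  player  fouls  games  fouls_times_games
8   Sara      5     45                225
6   Sara      6     50                300
The value at position 1, column 'fouls_times_games' is 300.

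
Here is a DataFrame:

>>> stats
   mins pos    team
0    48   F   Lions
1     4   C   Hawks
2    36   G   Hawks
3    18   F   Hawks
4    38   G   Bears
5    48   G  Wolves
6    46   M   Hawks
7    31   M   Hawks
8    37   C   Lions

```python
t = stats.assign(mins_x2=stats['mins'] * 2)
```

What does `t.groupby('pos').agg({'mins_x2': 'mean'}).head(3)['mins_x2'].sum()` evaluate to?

add column mins_x2 = stats['mins'] * 2:
   mins pos    team  mins_x2
0    48   F   Lions       96
1     4   C   Hawks        8
2    36   G   Hawks       72
3    18   F   Hawks       36
4    38   G   Bears       76
5    48   G  Wolves       96
6    46   M   Hawks       92
7    31   M   Hawks       62
8    37   C   Lions       74
group by pos, mean of mins_x2:
       mins_x2
pos           
C    41.000000
F    66.000000
G    81.333333
M    77.000000
take first 3 rows:
       mins_x2
pos           
C    41.000000
F    66.000000
G    81.333333
The sum of column 'mins_x2' is 188.333333333.

188.333333333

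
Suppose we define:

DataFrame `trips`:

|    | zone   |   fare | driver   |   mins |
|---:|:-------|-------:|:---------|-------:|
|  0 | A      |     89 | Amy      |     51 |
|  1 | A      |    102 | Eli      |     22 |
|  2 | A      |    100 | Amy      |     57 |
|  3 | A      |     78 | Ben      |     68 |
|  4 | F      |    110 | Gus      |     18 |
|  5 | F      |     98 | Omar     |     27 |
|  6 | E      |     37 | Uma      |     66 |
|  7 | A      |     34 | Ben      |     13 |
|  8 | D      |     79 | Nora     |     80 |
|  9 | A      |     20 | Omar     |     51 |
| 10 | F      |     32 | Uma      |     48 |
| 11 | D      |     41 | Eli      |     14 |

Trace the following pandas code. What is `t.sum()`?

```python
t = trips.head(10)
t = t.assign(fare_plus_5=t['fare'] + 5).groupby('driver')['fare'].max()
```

604

take first 10 rows:
  zone  fare driver  mins
0    A    89    Amy    51
1    A   102    Eli    22
2    A   100    Amy    57
3    A    78    Ben    68
4    F   110    Gus    18
5    F    98   Omar    27
6    E    37    Uma    66
7    A    34    Ben    13
8    D    79   Nora    80
9    A    20   Omar    51
add column fare_plus_5 = t['fare'] + 5:
  zone  fare driver  mins  fare_plus_5
0    A    89    Amy    51           94
1    A   102    Eli    22          107
2    A   100    Amy    57          105
3    A    78    Ben    68           83
4    F   110    Gus    18          115
5    F    98   Omar    27          103
6    E    37    Uma    66           42
7    A    34    Ben    13           39
8    D    79   Nora    80           84
9    A    20   Omar    51           25
group by driver, max of fare:
driver
Amy     100
Ben      78
Eli     102
Gus     110
Nora     79
Omar     98
Uma      37
Name: fare, dtype: int64
Finally, sum of the resulting series = 604.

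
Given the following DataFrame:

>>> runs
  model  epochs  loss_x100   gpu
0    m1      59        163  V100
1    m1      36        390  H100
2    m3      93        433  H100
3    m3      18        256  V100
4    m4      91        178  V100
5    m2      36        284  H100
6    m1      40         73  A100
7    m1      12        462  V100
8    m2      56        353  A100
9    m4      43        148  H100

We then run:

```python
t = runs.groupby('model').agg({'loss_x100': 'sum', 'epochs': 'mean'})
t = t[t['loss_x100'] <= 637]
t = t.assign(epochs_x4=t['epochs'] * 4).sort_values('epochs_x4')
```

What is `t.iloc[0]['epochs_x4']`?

group by model: sum(loss_x100), mean(epochs):
       loss_x100  epochs
model                   
m1          1088   36.75
m2           637   46.00
m3           689   55.50
m4           326   67.00
filter rows where loss_x100 <= 637:
       loss_x100  epochs
model                   
m2           637    46.0
m4           326    67.0
add column epochs_x4 = t['epochs'] * 4:
       loss_x100  epochs  epochs_x4
model                              
m2           637    46.0      184.0
m4           326    67.0      268.0
sort by epochs_x4:
       loss_x100  epochs  epochs_x4
model                              
m2           637    46.0      184.0
m4           326    67.0      268.0

184.0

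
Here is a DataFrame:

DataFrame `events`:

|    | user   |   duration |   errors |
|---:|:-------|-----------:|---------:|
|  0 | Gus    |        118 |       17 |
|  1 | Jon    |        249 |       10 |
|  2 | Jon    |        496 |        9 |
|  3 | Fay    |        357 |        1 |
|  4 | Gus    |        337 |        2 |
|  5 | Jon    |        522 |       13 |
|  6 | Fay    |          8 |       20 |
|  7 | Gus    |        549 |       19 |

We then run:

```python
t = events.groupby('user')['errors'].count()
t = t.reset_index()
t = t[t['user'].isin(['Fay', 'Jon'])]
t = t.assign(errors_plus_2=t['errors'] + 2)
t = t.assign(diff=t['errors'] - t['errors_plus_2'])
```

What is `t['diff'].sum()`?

-4

group by user, count of errors:
user
Fay    2
Gus    3
Jon    3
Name: errors, dtype: int64
reset_index():
  user  errors
0  Fay       2
1  Gus       3
2  Jon       3
filter rows where user in ['Fay', 'Jon']:
  user  errors
0  Fay       2
2  Jon       3
add column errors_plus_2 = t['errors'] + 2:
  user  errors  errors_plus_2
0  Fay       2              4
2  Jon       3              5
add column diff = t['errors'] - t['errors_plus_2']:
  user  errors  errors_plus_2  diff
0  Fay       2              4    -2
2  Jon       3              5    -2
Taking the sum of column 'diff' gives -4.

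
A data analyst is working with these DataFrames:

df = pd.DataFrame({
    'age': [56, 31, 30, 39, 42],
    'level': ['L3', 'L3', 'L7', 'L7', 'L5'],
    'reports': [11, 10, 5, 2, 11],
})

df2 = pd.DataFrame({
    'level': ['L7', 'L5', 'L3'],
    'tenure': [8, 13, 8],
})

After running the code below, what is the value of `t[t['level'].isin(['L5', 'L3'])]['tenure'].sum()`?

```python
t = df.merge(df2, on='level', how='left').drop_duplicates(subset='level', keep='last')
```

21

merge on 'level' (how='left') → 5 rows:
   age level  reports  tenure
0   56    L3       11       8
1   31    L3       10       8
2   30    L7        5       8
3   39    L7        2       8
4   42    L5       11      13
drop duplicate level (keep=last):
   age level  reports  tenure
1   31    L3       10       8
3   39    L7        2       8
4   42    L5       11      13
filter rows where level in ['L5', 'L3']:
   age level  reports  tenure
1   31    L3       10       8
4   42    L5       11      13
Hence 21.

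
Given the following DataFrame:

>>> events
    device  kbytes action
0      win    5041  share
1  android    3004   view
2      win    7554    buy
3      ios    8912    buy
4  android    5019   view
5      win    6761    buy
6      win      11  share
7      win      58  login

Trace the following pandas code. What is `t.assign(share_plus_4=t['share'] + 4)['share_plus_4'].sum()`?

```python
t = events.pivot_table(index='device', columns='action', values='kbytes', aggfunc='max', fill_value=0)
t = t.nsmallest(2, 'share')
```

8

pivot: rows=device, cols=action, max(kbytes):
action    buy  login  share  view
device                           
android     0      0      0  5019
ios      8912      0      0     0
win      7554     58   5041     0
take 2 rows with smallest share:
action    buy  login  share  view
device                           
android     0      0      0  5019
ios      8912      0      0     0
add column share_plus_4 = t['share'] + 4:
action    buy  login  share  view  share_plus_4
device                                         
android     0      0      0  5019             4
ios      8912      0      0     0             4
Reading off the sum of column 'share_plus_4', we get 8.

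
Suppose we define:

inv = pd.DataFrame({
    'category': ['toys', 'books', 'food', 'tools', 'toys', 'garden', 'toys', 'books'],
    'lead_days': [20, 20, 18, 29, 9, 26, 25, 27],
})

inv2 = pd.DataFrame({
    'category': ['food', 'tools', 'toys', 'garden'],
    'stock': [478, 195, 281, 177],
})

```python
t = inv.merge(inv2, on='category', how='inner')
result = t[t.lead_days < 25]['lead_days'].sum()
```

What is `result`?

merge on 'category' (how='inner') → 6 rows:
  category  lead_days  stock
0     toys         20    281
1     food         18    478
2    tools         29    195
3     toys          9    281
4   garden         26    177
5     toys         25    281
filter rows where lead_days < 25:
  category  lead_days  stock
0     toys         20    281
1     food         18    478
3     toys          9    281
Hence 47.

47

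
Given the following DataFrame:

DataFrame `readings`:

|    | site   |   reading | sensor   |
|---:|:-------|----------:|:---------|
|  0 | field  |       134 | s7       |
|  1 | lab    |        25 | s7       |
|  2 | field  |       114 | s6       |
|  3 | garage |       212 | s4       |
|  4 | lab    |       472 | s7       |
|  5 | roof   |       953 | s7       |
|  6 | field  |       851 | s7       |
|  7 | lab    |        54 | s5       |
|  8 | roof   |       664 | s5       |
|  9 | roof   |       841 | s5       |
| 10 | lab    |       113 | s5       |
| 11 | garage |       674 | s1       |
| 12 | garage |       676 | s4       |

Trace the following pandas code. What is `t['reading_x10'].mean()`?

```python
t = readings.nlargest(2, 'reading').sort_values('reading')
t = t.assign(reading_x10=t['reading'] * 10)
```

9020.0

take 2 rows with largest reading:
    site  reading sensor
5   roof      953     s7
6  field      851     s7
sort by reading:
    site  reading sensor
6  field      851     s7
5   roof      953     s7
add column reading_x10 = t['reading'] * 10:
    site  reading sensor  reading_x10
6  field      851     s7         8510
5   roof      953     s7         9530
The mean of column 'reading_x10' is 9020.0.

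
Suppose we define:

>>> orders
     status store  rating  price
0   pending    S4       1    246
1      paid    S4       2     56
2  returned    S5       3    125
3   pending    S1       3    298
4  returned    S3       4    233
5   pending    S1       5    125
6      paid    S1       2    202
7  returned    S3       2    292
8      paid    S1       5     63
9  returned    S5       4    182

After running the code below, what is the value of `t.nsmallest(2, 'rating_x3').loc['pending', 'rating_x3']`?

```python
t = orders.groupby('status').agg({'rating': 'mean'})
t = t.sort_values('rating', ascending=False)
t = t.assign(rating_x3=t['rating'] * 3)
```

9.0

group by status, mean of rating:
          rating
status          
paid        3.00
pending     3.00
returned    3.25
sort by rating descending:
          rating
status          
returned    3.25
paid        3.00
pending     3.00
add column rating_x3 = t['rating'] * 3:
          rating  rating_x3
status                     
returned    3.25       9.75
paid        3.00       9.00
pending     3.00       9.00
take 2 rows with smallest rating_x3:
         rating  rating_x3
status                    
paid        3.0        9.0
pending     3.0        9.0
Reading off the value at row 'pending', column 'rating_x3', we get 9.0.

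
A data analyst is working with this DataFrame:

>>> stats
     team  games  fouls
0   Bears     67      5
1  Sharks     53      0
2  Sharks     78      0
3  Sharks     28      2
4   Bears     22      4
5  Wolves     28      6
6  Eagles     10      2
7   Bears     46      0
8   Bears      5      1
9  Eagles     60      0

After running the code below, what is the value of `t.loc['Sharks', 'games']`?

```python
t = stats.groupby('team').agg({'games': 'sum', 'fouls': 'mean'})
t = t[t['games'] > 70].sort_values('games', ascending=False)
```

group by team: sum(games), mean(fouls):
        games     fouls
team                   
Bears     140  2.500000
Eagles     70  1.000000
Sharks    159  0.666667
Wolves     28  6.000000
filter rows where games > 70:
        games     fouls
team                   
Bears     140  2.500000
Sharks    159  0.666667
sort by games descending:
        games     fouls
team                   
Sharks    159  0.666667
Bears     140  2.500000
value at row 'Sharks', column 'games' → 159

159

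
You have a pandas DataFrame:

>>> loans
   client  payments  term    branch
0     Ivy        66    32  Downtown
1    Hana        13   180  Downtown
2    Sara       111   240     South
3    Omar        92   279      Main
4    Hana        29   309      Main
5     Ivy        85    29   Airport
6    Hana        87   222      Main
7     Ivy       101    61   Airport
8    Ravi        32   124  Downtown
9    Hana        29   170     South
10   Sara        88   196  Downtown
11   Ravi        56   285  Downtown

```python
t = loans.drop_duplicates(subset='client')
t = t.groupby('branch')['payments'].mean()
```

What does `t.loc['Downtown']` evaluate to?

37.0

drop duplicate client (keep=first):
  client  payments  term    branch
0    Ivy        66    32  Downtown
1   Hana        13   180  Downtown
2   Sara       111   240     South
3   Omar        92   279      Main
8   Ravi        32   124  Downtown
group by branch, mean of payments:
branch
Downtown     37.0
Main         92.0
South       111.0
Name: payments, dtype: float64
The value at index 'Downtown' is 37.0.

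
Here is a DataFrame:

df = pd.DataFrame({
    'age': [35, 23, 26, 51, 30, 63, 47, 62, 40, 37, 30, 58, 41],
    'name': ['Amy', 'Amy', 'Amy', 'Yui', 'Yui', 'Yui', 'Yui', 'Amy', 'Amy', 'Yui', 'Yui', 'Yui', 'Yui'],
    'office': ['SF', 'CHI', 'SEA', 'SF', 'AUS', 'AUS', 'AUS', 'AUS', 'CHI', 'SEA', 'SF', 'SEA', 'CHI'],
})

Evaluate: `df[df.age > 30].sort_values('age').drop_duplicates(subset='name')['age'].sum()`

filter rows where age > 30:
    age name office
0    35  Amy     SF
3    51  Yui     SF
5    63  Yui    AUS
6    47  Yui    AUS
7    62  Amy    AUS
8    40  Amy    CHI
9    37  Yui    SEA
11   58  Yui    SEA
12   41  Yui    CHI
sort by age:
    age name office
0    35  Amy     SF
9    37  Yui    SEA
8    40  Amy    CHI
12   41  Yui    CHI
6    47  Yui    AUS
3    51  Yui     SF
11   58  Yui    SEA
7    62  Amy    AUS
5    63  Yui    AUS
drop duplicate name (keep=first):
   age name office
0   35  Amy     SF
9   37  Yui    SEA

72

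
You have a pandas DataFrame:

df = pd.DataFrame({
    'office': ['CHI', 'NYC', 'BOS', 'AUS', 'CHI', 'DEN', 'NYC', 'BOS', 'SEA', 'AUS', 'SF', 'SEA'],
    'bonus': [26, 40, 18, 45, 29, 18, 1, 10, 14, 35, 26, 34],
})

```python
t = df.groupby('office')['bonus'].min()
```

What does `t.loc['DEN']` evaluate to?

group by office, min of bonus:
office
AUS    35
BOS    10
CHI    26
DEN    18
NYC     1
SEA    14
SF     26
Name: bonus, dtype: int64
Taking the value at index 'DEN' gives 18.

18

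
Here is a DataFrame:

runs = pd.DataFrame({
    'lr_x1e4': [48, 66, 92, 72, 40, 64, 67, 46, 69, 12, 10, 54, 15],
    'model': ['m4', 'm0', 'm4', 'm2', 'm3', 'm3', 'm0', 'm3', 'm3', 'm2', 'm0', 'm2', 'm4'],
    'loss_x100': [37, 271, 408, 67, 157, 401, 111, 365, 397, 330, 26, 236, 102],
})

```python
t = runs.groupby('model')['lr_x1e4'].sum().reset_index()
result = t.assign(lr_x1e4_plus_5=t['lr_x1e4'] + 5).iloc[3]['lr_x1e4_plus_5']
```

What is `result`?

160

group by model, sum of lr_x1e4:
model
m0    143
m2    138
m3    219
m4    155
Name: lr_x1e4, dtype: int64
reset_index():
  model  lr_x1e4
0    m0      143
1    m2      138
2    m3      219
3    m4      155
add column lr_x1e4_plus_5 = t['lr_x1e4'] + 5:
  model  lr_x1e4  lr_x1e4_plus_5
0    m0      143             148
1    m2      138             143
2    m3      219             224
3    m4      155             160
value at position 3, column 'lr_x1e4_plus_5' → 160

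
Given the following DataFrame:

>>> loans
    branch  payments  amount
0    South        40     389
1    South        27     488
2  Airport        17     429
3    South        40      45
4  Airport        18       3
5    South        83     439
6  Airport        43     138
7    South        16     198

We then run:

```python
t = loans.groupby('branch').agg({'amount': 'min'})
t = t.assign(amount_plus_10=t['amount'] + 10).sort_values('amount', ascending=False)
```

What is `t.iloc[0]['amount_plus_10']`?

group by branch, min of amount:
         amount
branch         
Airport       3
South        45
add column amount_plus_10 = t['amount'] + 10:
         amount  amount_plus_10
branch                         
Airport       3              13
South        45              55
sort by amount descending:
         amount  amount_plus_10
branch                         
South        45              55
Airport       3              13
The value at position 0, column 'amount_plus_10' is 55.

55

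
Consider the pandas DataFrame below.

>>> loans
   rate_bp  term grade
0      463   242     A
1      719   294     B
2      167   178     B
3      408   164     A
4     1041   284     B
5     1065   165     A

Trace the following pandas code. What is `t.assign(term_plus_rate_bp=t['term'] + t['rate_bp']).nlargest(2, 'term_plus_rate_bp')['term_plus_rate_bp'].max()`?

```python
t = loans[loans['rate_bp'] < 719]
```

705

filter rows where rate_bp < 719:
   rate_bp  term grade
0      463   242     A
2      167   178     B
3      408   164     A
add column term_plus_rate_bp = t['term'] + t['rate_bp']:
   rate_bp  term grade  term_plus_rate_bp
0      463   242     A                705
2      167   178     B                345
3      408   164     A                572
take 2 rows with largest term_plus_rate_bp:
   rate_bp  term grade  term_plus_rate_bp
0      463   242     A                705
3      408   164     A                572
max of column 'term_plus_rate_bp' → 705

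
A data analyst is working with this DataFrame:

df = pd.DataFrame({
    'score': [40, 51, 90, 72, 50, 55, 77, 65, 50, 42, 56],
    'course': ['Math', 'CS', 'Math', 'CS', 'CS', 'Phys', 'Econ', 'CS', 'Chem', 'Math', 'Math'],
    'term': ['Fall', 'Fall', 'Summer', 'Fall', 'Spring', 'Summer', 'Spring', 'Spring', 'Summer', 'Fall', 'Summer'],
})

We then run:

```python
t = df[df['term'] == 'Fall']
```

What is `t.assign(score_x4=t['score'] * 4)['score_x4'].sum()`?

820

filter rows where term == 'Fall':
   score course  term
0     40   Math  Fall
1     51     CS  Fall
3     72     CS  Fall
9     42   Math  Fall
add column score_x4 = t['score'] * 4:
   score course  term  score_x4
0     40   Math  Fall       160
1     51     CS  Fall       204
3     72     CS  Fall       288
9     42   Math  Fall       168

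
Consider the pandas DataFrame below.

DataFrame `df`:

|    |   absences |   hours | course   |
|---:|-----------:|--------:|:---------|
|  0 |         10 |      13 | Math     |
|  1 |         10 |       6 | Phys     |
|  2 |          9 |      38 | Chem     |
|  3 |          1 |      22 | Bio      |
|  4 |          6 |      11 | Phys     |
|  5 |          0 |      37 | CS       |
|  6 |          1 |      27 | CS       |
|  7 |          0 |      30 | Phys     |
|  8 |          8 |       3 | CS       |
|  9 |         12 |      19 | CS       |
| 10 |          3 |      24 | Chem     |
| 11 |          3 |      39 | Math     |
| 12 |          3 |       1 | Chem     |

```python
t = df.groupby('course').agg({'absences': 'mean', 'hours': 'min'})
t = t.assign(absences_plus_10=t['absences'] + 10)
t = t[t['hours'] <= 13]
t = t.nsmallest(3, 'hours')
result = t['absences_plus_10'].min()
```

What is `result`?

15.0

group by course: mean(absences), min(hours):
        absences  hours
course                 
Bio     1.000000     22
CS      5.250000      3
Chem    5.000000      1
Math    6.500000     13
Phys    5.333333      6
add column absences_plus_10 = t['absences'] + 10:
        absences  hours  absences_plus_10
course                                   
Bio     1.000000     22         11.000000
CS      5.250000      3         15.250000
Chem    5.000000      1         15.000000
Math    6.500000     13         16.500000
Phys    5.333333      6         15.333333
filter rows where hours <= 13:
        absences  hours  absences_plus_10
course                                   
CS      5.250000      3         15.250000
Chem    5.000000      1         15.000000
Math    6.500000     13         16.500000
Phys    5.333333      6         15.333333
take 3 rows with smallest hours:
        absences  hours  absences_plus_10
course                                   
Chem    5.000000      1         15.000000
CS      5.250000      3         15.250000
Phys    5.333333      6         15.333333
So min() = 15.0.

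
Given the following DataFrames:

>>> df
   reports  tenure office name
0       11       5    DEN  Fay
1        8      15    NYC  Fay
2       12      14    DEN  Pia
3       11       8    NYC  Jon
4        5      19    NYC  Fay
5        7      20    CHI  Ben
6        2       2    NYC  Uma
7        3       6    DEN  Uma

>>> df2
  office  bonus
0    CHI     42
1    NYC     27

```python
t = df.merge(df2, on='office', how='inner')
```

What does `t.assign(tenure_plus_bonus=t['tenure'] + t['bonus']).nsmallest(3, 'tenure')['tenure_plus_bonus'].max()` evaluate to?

merge on 'office' (how='inner') → 5 rows:
   reports  tenure office name  bonus
0        8      15    NYC  Fay     27
1       11       8    NYC  Jon     27
2        5      19    NYC  Fay     27
3        7      20    CHI  Ben     42
4        2       2    NYC  Uma     27
add column tenure_plus_bonus = t['tenure'] + t['bonus']:
   reports  tenure office name  bonus  tenure_plus_bonus
0        8      15    NYC  Fay     27                 42
1       11       8    NYC  Jon     27                 35
2        5      19    NYC  Fay     27                 46
3        7      20    CHI  Ben     42                 62
4        2       2    NYC  Uma     27                 29
take 3 rows with smallest tenure:
   reports  tenure office name  bonus  tenure_plus_bonus
4        2       2    NYC  Uma     27                 29
1       11       8    NYC  Jon     27                 35
0        8      15    NYC  Fay     27                 42
Taking the max of column 'tenure_plus_bonus' gives 42.

42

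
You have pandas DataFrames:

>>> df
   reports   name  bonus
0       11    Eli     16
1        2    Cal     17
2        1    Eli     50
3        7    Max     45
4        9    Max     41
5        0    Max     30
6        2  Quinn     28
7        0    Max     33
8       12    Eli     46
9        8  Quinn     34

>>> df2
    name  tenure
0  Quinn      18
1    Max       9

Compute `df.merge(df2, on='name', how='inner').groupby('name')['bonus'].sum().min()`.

merge on 'name' (how='inner') → 6 rows:
   reports   name  bonus  tenure
0        7    Max     45       9
1        9    Max     41       9
2        0    Max     30       9
3        2  Quinn     28      18
4        0    Max     33       9
5        8  Quinn     34      18
group by name, sum of bonus:
name
Max      149
Quinn     62
Name: bonus, dtype: int64
min of the resulting series → 62

62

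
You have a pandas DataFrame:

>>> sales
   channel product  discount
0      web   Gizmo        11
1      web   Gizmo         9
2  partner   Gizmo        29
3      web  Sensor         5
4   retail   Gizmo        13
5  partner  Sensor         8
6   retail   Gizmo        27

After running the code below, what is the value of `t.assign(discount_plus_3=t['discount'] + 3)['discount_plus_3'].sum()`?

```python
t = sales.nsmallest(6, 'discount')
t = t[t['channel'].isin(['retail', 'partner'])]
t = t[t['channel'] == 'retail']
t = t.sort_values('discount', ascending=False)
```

take 6 rows with smallest discount:
   channel product  discount
3      web  Sensor         5
5  partner  Sensor         8
1      web   Gizmo         9
0      web   Gizmo        11
4   retail   Gizmo        13
6   retail   Gizmo        27
filter rows where channel in ['retail', 'partner']:
   channel product  discount
5  partner  Sensor         8
4   retail   Gizmo        13
6   retail   Gizmo        27
filter rows where channel == 'retail':
  channel product  discount
4  retail   Gizmo        13
6  retail   Gizmo        27
sort by discount descending:
  channel product  discount
6  retail   Gizmo        27
4  retail   Gizmo        13
add column discount_plus_3 = t['discount'] + 3:
  channel product  discount  discount_plus_3
6  retail   Gizmo        27               30
4  retail   Gizmo        13               16
Finally, sum of column 'discount_plus_3' = 46.

46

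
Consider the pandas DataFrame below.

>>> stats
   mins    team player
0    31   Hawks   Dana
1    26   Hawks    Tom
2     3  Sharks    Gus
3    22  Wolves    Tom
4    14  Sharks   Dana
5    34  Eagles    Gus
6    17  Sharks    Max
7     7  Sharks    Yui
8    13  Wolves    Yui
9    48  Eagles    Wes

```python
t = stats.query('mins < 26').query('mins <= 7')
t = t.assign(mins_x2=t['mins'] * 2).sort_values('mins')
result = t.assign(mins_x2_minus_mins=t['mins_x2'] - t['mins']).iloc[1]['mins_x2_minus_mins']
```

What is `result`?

filter rows where mins < 26:
   mins    team player
2     3  Sharks    Gus
3    22  Wolves    Tom
4    14  Sharks   Dana
6    17  Sharks    Max
7     7  Sharks    Yui
8    13  Wolves    Yui
filter rows where mins <= 7:
   mins    team player
2     3  Sharks    Gus
7     7  Sharks    Yui
add column mins_x2 = t['mins'] * 2:
   mins    team player  mins_x2
2     3  Sharks    Gus        6
7     7  Sharks    Yui       14
sort by mins:
   mins    team player  mins_x2
2     3  Sharks    Gus        6
7     7  Sharks    Yui       14
add column mins_x2_minus_mins = t['mins_x2'] - t['mins']:
   mins    team player  mins_x2  mins_x2_minus_mins
2     3  Sharks    Gus        6                   3
7     7  Sharks    Yui       14                   7
The value at position 1, column 'mins_x2_minus_mins' is 7.

7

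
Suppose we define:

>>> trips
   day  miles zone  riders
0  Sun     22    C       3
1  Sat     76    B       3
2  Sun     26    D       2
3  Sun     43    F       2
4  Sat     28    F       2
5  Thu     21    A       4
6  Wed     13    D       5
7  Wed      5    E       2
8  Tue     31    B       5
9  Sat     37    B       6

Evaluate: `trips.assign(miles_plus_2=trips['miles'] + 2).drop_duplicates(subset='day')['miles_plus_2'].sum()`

add column miles_plus_2 = trips['miles'] + 2:
   day  miles zone  riders  miles_plus_2
0  Sun     22    C       3            24
1  Sat     76    B       3            78
2  Sun     26    D       2            28
3  Sun     43    F       2            45
4  Sat     28    F       2            30
5  Thu     21    A       4            23
6  Wed     13    D       5            15
7  Wed      5    E       2             7
8  Tue     31    B       5            33
9  Sat     37    B       6            39
drop duplicate day (keep=first):
   day  miles zone  riders  miles_plus_2
0  Sun     22    C       3            24
1  Sat     76    B       3            78
5  Thu     21    A       4            23
6  Wed     13    D       5            15
8  Tue     31    B       5            33

173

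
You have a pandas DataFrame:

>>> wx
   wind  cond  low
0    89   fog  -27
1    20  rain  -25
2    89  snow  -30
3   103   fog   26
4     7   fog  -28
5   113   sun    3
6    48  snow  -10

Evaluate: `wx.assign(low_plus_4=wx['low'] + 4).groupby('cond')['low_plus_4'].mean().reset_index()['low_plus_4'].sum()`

add column low_plus_4 = wx['low'] + 4:
   wind  cond  low  low_plus_4
0    89   fog  -27         -23
1    20  rain  -25         -21
2    89  snow  -30         -26
3   103   fog   26          30
4     7   fog  -28         -24
5   113   sun    3           7
6    48  snow  -10          -6
group by cond, mean of low_plus_4:
cond
fog     -5.666667
rain   -21.000000
snow   -16.000000
sun      7.000000
Name: low_plus_4, dtype: float64
reset_index():
   cond  low_plus_4
0   fog   -5.666667
1  rain  -21.000000
2  snow  -16.000000
3   sun    7.000000
sum of column 'low_plus_4' → -35.6666666667

-35.6666666667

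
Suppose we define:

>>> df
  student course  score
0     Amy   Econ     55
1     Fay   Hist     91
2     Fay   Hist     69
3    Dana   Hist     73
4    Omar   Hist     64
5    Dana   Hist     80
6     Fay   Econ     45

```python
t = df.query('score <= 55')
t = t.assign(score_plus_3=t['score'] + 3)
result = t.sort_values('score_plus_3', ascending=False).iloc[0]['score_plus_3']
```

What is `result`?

58

filter rows where score <= 55:
  student course  score
0     Amy   Econ     55
6     Fay   Econ     45
add column score_plus_3 = t['score'] + 3:
  student course  score  score_plus_3
0     Amy   Econ     55            58
6     Fay   Econ     45            48
sort by score_plus_3 descending:
  student course  score  score_plus_3
0     Amy   Econ     55            58
6     Fay   Econ     45            48
Taking the value at position 0, column 'score_plus_3' gives 58.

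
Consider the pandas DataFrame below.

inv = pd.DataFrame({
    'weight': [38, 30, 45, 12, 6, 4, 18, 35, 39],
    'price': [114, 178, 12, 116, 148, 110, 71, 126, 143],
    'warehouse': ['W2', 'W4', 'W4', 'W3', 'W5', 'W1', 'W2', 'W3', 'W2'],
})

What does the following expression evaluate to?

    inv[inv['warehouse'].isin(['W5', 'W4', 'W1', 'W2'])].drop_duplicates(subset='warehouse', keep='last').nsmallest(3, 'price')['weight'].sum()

88

filter rows where warehouse in ['W5', 'W4', 'W1', 'W2']:
   weight  price warehouse
0      38    114        W2
1      30    178        W4
2      45     12        W4
4       6    148        W5
5       4    110        W1
6      18     71        W2
8      39    143        W2
drop duplicate warehouse (keep=last):
   weight  price warehouse
2      45     12        W4
4       6    148        W5
5       4    110        W1
8      39    143        W2
take 3 rows with smallest price:
   weight  price warehouse
2      45     12        W4
5       4    110        W1
8      39    143        W2
Reading off the sum of column 'weight', we get 88.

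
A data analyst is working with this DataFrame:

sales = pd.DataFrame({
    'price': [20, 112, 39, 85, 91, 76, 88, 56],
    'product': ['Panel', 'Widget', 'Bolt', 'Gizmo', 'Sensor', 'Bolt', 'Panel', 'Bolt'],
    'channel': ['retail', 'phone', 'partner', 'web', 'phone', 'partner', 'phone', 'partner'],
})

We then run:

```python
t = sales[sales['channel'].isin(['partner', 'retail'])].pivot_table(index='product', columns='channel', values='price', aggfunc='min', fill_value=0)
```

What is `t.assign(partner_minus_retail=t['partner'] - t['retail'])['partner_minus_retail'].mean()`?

9.5

filter rows where channel in ['partner', 'retail']:
   price product  channel
0     20   Panel   retail
2     39    Bolt  partner
5     76    Bolt  partner
7     56    Bolt  partner
pivot: rows=product, cols=channel, min(price):
channel  partner  retail
product                 
Bolt          39       0
Panel          0      20
add column partner_minus_retail = t['partner'] - t['retail']:
channel  partner  retail  partner_minus_retail
product                                       
Bolt          39       0                    39
Panel          0      20                   -20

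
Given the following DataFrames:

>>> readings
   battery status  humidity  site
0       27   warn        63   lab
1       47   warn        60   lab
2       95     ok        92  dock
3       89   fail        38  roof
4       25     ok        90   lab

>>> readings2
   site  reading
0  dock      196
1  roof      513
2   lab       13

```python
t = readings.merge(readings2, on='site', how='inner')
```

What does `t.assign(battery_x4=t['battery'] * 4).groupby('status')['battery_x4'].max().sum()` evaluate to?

merge on 'site' (how='inner') → 5 rows:
   battery status  humidity  site  reading
0       27   warn        63   lab       13
1       47   warn        60   lab       13
2       95     ok        92  dock      196
3       89   fail        38  roof      513
4       25     ok        90   lab       13
add column battery_x4 = t['battery'] * 4:
   battery status  humidity  site  reading  battery_x4
0       27   warn        63   lab       13         108
1       47   warn        60   lab       13         188
2       95     ok        92  dock      196         380
3       89   fail        38  roof      513         356
4       25     ok        90   lab       13         100
group by status, max of battery_x4:
status
fail    356
ok      380
warn    188
Name: battery_x4, dtype: int64

924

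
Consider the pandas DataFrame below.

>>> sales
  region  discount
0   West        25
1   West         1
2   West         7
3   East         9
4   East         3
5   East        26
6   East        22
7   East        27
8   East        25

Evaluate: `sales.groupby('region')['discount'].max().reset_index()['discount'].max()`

27

group by region, max of discount:
region
East    27
West    25
Name: discount, dtype: int64
reset_index():
  region  discount
0   East        27
1   West        25
The max of column 'discount' is 27.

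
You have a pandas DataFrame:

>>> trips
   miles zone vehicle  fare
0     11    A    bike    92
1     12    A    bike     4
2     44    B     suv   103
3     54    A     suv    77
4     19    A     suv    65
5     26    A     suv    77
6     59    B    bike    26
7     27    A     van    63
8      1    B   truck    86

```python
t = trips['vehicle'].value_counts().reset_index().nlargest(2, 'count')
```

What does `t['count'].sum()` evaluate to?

7

value_counts of vehicle:
vehicle
suv      4
bike     3
van      1
truck    1
Name: count, dtype: int64
reset_index():
  vehicle  count
0     suv      4
1    bike      3
2     van      1
3   truck      1
take 2 rows with largest count:
  vehicle  count
0     suv      4
1    bike      3
sum of column 'count' → 7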